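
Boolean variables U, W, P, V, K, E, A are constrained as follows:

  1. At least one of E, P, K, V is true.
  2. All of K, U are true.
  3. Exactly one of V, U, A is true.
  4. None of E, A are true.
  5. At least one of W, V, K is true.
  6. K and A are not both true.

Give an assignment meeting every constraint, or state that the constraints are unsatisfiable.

U = True, W = False, P = True, V = False, K = True, E = False, A = False

  (1) {E, P, K, V}: 2 true — at least one ✓
  (2) {K, U}: all 2 true ✓
  (3) {V, U, A}: 1 true — exactly one ✓
  (4) {E, A}: 0 true — none ✓
  (5) {W, V, K}: 1 true — at least one ✓
  (6) K=T, A=F — not both ✓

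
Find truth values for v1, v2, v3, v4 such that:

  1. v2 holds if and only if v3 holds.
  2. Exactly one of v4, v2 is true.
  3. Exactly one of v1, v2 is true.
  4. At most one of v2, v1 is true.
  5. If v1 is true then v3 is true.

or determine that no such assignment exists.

v1 = False; v2 = True; v3 = True; v4 = False

  (1) v2=T, v3=T — same ✓
  (2) {v4, v2}: 1 true — exactly one ✓
  (3) {v1, v2}: 1 true — exactly one ✓
  (4) {v2, v1}: 1 true — at most one ✓
  (5) v1=F ⇒ v3: vacuous ✓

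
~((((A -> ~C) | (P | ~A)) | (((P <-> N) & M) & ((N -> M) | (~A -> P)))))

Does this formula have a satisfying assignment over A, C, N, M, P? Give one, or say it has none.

A=T, C=T, N=T, M=F, P=F

  ~((((A -> ~C) | (P | ~A)) | (((P <-> N) & M) & ((N -> M) | (~A -> P))))) = True
    ((A -> ~C) | (P | ~A)) | (((P <-> N) & M) & ((N -> M) | (~A -> P))) = False
      (A -> ~C) | (P | ~A) = False
        A -> ~C = False
          ~C = False
        P | ~A = False
          ~A = False
      ((P <-> N) & M) & ((N -> M) | (~A -> P)) = False
        (P <-> N) & M = False
          P <-> N = False
        (N -> M) | (~A -> P) = True
          N -> M = False
          ~A -> P = True
            ~A = False
The formula evaluates to True.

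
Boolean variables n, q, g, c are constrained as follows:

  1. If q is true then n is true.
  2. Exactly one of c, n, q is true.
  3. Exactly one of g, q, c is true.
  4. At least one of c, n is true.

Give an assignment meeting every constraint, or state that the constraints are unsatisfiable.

n = False, q = False, g = False, c = True

  (1) q=F ⇒ n: vacuous ✓
  (2) {c, n, q}: 1 true — exactly one ✓
  (3) {g, q, c}: 1 true — exactly one ✓
  (4) {c, n}: 1 true — at least one ✓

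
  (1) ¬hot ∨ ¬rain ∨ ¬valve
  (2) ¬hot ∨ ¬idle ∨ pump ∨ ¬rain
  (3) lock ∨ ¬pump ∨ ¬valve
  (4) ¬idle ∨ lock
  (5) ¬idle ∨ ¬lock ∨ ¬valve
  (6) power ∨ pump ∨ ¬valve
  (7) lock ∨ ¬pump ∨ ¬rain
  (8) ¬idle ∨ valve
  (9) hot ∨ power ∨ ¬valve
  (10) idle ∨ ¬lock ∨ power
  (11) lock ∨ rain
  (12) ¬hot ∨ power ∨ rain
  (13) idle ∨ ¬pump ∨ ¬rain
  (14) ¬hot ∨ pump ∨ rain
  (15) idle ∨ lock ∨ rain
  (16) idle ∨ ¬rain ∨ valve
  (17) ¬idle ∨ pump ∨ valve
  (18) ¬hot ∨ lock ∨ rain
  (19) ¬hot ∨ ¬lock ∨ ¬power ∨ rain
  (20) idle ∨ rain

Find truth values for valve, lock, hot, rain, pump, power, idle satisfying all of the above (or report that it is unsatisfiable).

valve=T, lock=T, hot=F, rain=T, pump=F, power=T, idle=F

Try valve = False:
  (¬idle ∨ valve) forces idle = False.
  (idle ∨ ¬rain ∨ valve) forces rain = False.
  clause (idle ∨ rain) is falsified — backtrack.
So valve = True.
Set lock = True.
  then (¬idle ∨ ¬lock ∨ ¬valve) forces idle = False.
  then (idle ∨ ¬lock ∨ power) forces power = True.
  then (idle ∨ rain) forces rain = True.
  then (¬hot ∨ ¬rain ∨ ¬valve) forces hot = False.
  then (idle ∨ ¬pump ∨ ¬rain) forces pump = False.
All clauses satisfied.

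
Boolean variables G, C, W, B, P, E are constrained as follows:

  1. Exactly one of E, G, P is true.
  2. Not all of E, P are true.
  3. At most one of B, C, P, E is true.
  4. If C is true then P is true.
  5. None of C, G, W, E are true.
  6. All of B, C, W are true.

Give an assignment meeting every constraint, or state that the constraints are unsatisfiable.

Unsatisfiable — no assignment works.

Case C = True:
  Constraint (5) is violated (C=T) — contradiction.
Case C = False:
  Constraint (6) is violated (C=F) — contradiction.
Both cases fail — unsatisfiable.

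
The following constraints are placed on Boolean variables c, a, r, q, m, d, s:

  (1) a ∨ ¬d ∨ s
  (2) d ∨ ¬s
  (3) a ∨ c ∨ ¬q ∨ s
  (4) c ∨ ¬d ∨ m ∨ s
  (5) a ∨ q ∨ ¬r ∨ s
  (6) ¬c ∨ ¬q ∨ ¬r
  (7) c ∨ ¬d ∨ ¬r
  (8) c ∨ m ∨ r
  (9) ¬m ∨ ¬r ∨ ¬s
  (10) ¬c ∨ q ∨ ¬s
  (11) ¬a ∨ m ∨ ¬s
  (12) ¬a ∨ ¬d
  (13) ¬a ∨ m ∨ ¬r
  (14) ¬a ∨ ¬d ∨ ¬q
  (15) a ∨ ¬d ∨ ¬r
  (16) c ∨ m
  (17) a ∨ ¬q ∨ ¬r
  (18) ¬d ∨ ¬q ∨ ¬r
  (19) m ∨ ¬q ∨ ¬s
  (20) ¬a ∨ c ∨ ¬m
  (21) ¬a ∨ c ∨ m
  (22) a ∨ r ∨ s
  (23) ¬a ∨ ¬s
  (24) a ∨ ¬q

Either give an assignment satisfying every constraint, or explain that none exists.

Set c = True.
Set a = True.
  then (¬a ∨ ¬d) forces d = False.
  then (¬a ∨ ¬s) forces s = False.
Set r = False.
Set q = True.
Set m = True.
All clauses satisfied.

c = True, a = True, r = False, q = True, m = True, d = False, s = False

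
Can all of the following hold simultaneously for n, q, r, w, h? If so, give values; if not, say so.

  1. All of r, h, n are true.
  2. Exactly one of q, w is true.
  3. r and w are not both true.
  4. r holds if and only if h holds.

n = True, q = True, r = True, w = False, h = True

  (1) {r, h, n}: all 3 true ✓
  (2) {q, w}: 1 true — exactly one ✓
  (3) r=T, w=F — not both ✓
  (4) r=T, h=T — same ✓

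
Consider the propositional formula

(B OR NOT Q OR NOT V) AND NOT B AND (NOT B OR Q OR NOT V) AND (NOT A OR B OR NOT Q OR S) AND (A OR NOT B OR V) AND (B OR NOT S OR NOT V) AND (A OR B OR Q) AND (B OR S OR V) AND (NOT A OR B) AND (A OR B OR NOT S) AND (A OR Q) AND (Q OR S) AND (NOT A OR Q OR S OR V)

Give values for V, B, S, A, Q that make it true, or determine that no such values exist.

The formula is unsatisfiable.

Case B = True:
  Clause (NOT B) is falsified — contradiction.
Case B = False:
  (NOT A OR B) forces A = False.
  (A OR B OR Q) forces Q = True.
  (B OR NOT Q OR NOT V) forces V = False.
  (B OR S OR V) forces S = True.
  Clause (A OR B OR NOT S) is falsified — contradiction.
Both cases fail, so the formula is unsatisfiable.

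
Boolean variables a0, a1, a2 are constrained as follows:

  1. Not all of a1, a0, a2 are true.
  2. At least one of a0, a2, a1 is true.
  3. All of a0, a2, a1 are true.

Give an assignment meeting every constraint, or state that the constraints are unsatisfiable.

Case a0 = True:
  (3) forces a2 = True.
  (1) with a0=T, a2=T forces a1 = False.
  Constraint (3) is violated (a1=F) — contradiction.
Case a0 = False:
  Constraint (3) is violated (a0=F) — contradiction.
Both cases fail — unsatisfiable.

Unsatisfiable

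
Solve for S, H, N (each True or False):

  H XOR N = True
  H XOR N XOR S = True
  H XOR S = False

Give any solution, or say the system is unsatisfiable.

S = False, H = False, N = True

H XOR N = F XOR T = True ✓
H XOR N XOR S = F XOR T XOR F = True ✓
H XOR S = F XOR F = False ✓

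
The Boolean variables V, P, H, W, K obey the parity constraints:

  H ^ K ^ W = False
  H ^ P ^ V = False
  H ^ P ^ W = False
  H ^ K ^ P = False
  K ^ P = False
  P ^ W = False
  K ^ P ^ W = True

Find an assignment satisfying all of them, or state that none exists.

V: True; P: True; H: False; W: True; K: True

H ^ K ^ W = F ^ T ^ T = False ✓
H ^ P ^ V = F ^ T ^ T = False ✓
H ^ P ^ W = F ^ T ^ T = False ✓
H ^ K ^ P = F ^ T ^ T = False ✓
K ^ P = T ^ T = False ✓
P ^ W = T ^ T = False ✓
K ^ P ^ W = T ^ T ^ T = True ✓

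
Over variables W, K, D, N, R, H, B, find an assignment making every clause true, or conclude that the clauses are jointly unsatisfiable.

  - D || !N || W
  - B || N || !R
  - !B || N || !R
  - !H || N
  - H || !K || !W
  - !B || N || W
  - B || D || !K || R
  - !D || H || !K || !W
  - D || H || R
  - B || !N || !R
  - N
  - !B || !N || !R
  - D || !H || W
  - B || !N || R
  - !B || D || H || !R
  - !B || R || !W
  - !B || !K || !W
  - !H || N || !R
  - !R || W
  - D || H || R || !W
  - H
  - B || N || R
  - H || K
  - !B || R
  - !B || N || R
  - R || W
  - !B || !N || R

Unsatisfiable — no assignment works.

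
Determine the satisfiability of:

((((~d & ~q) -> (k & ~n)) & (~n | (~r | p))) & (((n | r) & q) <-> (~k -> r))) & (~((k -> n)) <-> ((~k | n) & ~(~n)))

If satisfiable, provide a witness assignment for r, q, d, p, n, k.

r: False, q: True, d: False, p: True, n: False, k: False

  (((~d & ~q) -> (k & ~n)) & (~n | (~r | p))) & (((n | r) & q) <-> (~k -> r)) = True
    ((~d & ~q) -> (k & ~n)) & (~n | (~r | p)) = True
      (~d & ~q) -> (k & ~n) = True
        ~d & ~q = False
          ~d = True
          ~q = False
        k & ~n = False
          ~n = True
      ~n | (~r | p) = True
        ~n = True
        ~r | p = True
          ~r = True
    ((n | r) & q) <-> (~k -> r) = True
      (n | r) & q = False
        n | r = False
      ~k -> r = False
        ~k = True
  ~((k -> n)) <-> ((~k | n) & ~(~n)) = True
    ~((k -> n)) = False
      k -> n = True
    (~k | n) & ~(~n) = False
      ~k | n = True
        ~k = True
      ~(~n) = False
        ~n = True
Both conjuncts True, so the formula holds.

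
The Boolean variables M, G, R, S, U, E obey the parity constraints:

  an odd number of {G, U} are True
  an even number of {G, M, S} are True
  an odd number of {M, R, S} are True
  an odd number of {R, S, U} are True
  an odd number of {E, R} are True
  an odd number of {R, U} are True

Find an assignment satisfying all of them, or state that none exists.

Adding constraints 1, 2, 3, 6 mod 2: every variable appears an even number of times on the left, so the left side is 0.
But the right sides sum to 1 (mod 2). 0 ≠ 1 — the system is inconsistent.

The formula is unsatisfiable.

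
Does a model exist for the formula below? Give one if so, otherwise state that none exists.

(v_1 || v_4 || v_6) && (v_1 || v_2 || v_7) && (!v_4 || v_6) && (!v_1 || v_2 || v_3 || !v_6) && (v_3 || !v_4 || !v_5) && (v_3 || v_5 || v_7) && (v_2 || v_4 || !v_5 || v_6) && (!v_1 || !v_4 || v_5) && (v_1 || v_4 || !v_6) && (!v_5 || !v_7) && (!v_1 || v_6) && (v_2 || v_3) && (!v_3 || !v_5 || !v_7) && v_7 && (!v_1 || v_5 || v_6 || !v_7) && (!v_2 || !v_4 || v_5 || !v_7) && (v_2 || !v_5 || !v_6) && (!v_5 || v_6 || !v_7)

Unit clause (v_7) forces v_7 = True.
In (!v_5 || !v_7) only !v_5 is left, so v_5 = False.
Set v_1 = True.
  then (!v_1 || !v_4 || v_5) forces v_4 = False.
  then (!v_1 || v_6) forces v_6 = True.
Set v_2 = True.
Set v_3 = True.
All clauses satisfied.

v_1 = True, v_2 = True, v_3 = True, v_4 = False, v_5 = False, v_6 = True, v_7 = True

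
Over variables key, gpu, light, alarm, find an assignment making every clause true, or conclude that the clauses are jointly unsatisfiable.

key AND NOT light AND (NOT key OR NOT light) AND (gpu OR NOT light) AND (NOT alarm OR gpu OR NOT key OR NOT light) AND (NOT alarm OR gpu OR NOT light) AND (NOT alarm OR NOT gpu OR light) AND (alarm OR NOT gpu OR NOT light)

Unit clause (key) forces key = True.
Unit clause (NOT light) forces light = False.
Set gpu = False.
Set alarm = True.
Check each clause:
  (key): key holds.
  (NOT light): NOT light holds.
  (NOT key OR NOT light): NOT light holds.
  (gpu OR NOT light): NOT light holds.
  (NOT alarm OR gpu OR NOT key OR NOT light): NOT light holds.
  (NOT alarm OR gpu OR NOT light): NOT light holds.
  (NOT alarm OR NOT gpu OR light): NOT gpu holds.
  (alarm OR NOT gpu OR NOT light): alarm holds.
All clauses satisfied.

key = True, gpu = False, light = False, alarm = True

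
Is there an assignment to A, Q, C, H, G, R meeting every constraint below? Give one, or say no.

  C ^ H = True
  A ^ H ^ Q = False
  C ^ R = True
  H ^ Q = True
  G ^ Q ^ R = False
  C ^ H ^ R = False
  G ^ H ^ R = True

A=T, Q=F, C=F, H=T, G=T, R=T

C ^ H = F ^ T = True ✓
A ^ H ^ Q = T ^ T ^ F = False ✓
C ^ R = F ^ T = True ✓
H ^ Q = T ^ F = True ✓
G ^ Q ^ R = T ^ F ^ T = False ✓
C ^ H ^ R = F ^ T ^ T = False ✓
G ^ H ^ R = T ^ T ^ T = True ✓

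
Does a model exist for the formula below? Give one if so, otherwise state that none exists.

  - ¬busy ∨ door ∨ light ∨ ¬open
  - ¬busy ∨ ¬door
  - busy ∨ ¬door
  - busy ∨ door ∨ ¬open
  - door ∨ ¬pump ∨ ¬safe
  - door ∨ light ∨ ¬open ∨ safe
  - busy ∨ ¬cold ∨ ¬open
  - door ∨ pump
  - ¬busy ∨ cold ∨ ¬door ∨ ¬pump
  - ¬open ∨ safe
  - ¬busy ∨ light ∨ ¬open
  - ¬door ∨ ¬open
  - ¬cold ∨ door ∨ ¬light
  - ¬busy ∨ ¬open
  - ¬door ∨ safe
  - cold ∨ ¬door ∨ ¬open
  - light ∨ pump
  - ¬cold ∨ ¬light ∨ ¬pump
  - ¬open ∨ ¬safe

Try open = True:
  (¬open ∨ safe) forces safe = True.
  clause (¬open ∨ ¬safe) is falsified — backtrack.
So open = False.
Set pump = True.
Set busy = True.
  then (¬busy ∨ ¬door) forces door = False.
  then (door ∨ ¬pump ∨ ¬safe) forces safe = False.
Set cold = True.
  then (¬cold ∨ door ∨ ¬light) forces light = False.
All clauses satisfied.

open=F, pump=T, busy=T, door=F, cold=T, safe=F, light=F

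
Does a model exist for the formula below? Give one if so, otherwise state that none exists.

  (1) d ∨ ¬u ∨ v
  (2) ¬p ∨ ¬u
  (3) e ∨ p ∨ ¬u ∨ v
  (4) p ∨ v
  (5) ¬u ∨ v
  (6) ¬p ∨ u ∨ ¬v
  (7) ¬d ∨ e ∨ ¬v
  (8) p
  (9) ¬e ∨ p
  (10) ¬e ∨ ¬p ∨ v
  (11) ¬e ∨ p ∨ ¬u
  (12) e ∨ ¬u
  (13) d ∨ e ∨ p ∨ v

e = False, u = False, d = False, p = True, v = False

Unit clause (p) forces p = True.
In (¬p ∨ ¬u) only ¬u is left, so u = False.
In (¬p ∨ u ∨ ¬v) only ¬v is left, so v = False.
In (¬e ∨ ¬p ∨ v) only ¬e is left, so e = False.
Set d = False.
All clauses satisfied.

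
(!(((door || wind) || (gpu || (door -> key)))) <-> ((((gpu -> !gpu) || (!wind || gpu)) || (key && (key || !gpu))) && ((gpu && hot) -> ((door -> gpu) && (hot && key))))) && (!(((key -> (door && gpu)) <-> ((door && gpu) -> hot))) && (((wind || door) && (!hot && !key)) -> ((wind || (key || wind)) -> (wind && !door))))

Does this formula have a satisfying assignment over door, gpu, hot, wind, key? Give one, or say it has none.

No satisfying assignment exists.

Case key = True: the formula simplifies to !(((gpu && hot) -> ((door -> gpu) && hot))) && !(((door && gpu) <-> ((door && gpu) -> hot))).
  gpu = True: simplifies to !((hot -> hot)) && !((door <-> (door -> hot))).
    hot = True: the conjunct !((hot -> hot)) becomes !((True -> True)) = False.
    hot = False: the conjunct !((hot -> hot)) becomes !((False -> False)) = False.
  gpu = False: the conjunct !(((gpu && hot) -> ((door -> gpu) && hot))) becomes !((False -> (!door && hot))) = False.
Case key = False: the formula simplifies to (!(((door || wind) || (gpu || !door))) <-> (((gpu -> !gpu) || (!wind || gpu)) && !((gpu && hot)))) && (!(((door && gpu) -> hot)) && (((wind || door) && !hot) -> ((wind || wind) -> (wind && !door)))).
  gpu = True: simplifies to hot && (!((door -> hot)) && (((wind || door) && !hot) -> ((wind || wind) -> (wind && !door)))).
    hot = True: the conjunct !((door -> hot)) becomes !((door -> True)) = False.
    hot = False: the conjunct hot is False.
  gpu = False: the conjunct !(((door && gpu) -> hot)) becomes !((False -> hot)) = False.
Both cases fail — unsatisfiable.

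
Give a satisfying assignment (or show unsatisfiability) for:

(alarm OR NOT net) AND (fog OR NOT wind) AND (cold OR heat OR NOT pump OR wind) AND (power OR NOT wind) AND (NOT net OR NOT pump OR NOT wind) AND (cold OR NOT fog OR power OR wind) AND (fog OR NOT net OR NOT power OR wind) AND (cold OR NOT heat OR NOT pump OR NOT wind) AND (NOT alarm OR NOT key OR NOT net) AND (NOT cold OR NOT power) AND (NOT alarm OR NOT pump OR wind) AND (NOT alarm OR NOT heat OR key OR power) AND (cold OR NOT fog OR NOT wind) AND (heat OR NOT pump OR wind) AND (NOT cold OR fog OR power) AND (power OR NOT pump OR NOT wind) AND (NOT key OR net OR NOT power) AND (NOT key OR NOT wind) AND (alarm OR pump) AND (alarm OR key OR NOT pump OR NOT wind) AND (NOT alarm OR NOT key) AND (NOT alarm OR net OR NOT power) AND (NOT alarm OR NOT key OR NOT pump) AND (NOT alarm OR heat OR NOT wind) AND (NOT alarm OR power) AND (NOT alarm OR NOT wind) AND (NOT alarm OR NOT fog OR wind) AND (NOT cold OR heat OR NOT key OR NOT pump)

Try wind = True:
  (fog OR NOT wind) forces fog = True.
  (power OR NOT wind) forces power = True.
  (NOT cold OR NOT power) forces cold = False.
  clause (cold OR NOT fog OR NOT wind) is falsified — backtrack.
So wind = False.
Set fog = True.
  then (NOT alarm OR NOT fog OR wind) forces alarm = False.
  then (alarm OR NOT net) forces net = False.
  then (alarm OR pump) forces pump = True.
  then (heat OR NOT pump OR wind) forces heat = True.
Set power = False.
  then (cold OR NOT fog OR power OR wind) forces cold = True.
Set key = False.
All clauses satisfied.

wind = False, fog = True, power = False, heat = True, cold = True, key = False, alarm = False, net = False, pump = True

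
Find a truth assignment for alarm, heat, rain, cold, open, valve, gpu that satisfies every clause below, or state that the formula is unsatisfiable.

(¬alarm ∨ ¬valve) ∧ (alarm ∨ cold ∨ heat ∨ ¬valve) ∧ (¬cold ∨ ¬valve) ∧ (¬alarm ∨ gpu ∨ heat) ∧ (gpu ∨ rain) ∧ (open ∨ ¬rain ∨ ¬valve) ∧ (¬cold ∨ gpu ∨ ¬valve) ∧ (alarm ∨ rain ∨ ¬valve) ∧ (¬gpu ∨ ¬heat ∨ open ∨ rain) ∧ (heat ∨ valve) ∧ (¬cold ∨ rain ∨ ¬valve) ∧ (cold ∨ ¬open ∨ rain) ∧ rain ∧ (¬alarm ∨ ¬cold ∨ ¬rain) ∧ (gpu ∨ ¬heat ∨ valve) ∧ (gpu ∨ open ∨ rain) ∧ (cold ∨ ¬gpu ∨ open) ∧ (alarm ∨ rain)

alarm=F, heat=T, rain=T, cold=T, open=F, valve=F, gpu=T

Unit clause (rain) forces rain = True.
Set alarm = False.
Try heat = False:
  (heat ∨ valve) forces valve = True.
  (alarm ∨ cold ∨ heat ∨ ¬valve) forces cold = True.
  clause (¬cold ∨ ¬valve) is falsified — backtrack.
So heat = True.
Set cold = True.
  then (¬cold ∨ ¬valve) forces valve = False.
  then (gpu ∨ ¬heat ∨ valve) forces gpu = True.
Set open = False.
All clauses satisfied.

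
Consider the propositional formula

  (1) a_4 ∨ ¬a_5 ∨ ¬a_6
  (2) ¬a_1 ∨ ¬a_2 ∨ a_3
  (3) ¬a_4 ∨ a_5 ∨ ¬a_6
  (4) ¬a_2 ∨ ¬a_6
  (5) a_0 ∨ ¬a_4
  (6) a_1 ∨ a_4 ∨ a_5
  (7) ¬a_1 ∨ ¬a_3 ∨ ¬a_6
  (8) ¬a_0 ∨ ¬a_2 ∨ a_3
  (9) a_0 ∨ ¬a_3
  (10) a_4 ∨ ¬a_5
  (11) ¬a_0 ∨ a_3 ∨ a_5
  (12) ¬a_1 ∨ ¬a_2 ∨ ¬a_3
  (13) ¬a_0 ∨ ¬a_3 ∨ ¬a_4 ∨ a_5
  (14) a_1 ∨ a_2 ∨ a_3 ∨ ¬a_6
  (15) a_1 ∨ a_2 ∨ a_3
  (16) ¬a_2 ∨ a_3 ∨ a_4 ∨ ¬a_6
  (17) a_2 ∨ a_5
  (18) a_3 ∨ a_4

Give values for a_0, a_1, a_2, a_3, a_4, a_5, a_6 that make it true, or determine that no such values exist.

a_0 = True, a_1 = False, a_2 = False, a_3 = True, a_4 = True, a_5 = True, a_6 = True

Try a_0 = False:
  (a_0 ∨ ¬a_4) forces a_4 = False.
  (a_0 ∨ ¬a_3) forces a_3 = False.
  clause (a_3 ∨ a_4) is falsified — backtrack.
So a_0 = True.
Set a_1 = False.
Set a_2 = False.
  then (a_1 ∨ a_2 ∨ a_3) forces a_3 = True.
  then (a_2 ∨ a_5) forces a_5 = True.
  then (a_4 ∨ ¬a_5) forces a_4 = True.
Set a_6 = True.
All clauses satisfied.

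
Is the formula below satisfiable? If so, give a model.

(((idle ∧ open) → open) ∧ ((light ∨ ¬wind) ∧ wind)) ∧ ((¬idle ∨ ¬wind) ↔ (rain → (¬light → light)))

open = False; wind = True; idle = False; light = True; rain = False

  ((idle ∧ open) → open) ∧ ((light ∨ ¬wind) ∧ wind) = True
    (idle ∧ open) → open = True
      idle ∧ open = False
    (light ∨ ¬wind) ∧ wind = True
      light ∨ ¬wind = True
        ¬wind = False
  (¬idle ∨ ¬wind) ↔ (rain → (¬light → light)) = True
    ¬idle ∨ ¬wind = True
      ¬idle = True
      ¬wind = False
    rain → (¬light → light) = True
      ¬light → light = True
        ¬light = False
Both conjuncts True, so the formula holds.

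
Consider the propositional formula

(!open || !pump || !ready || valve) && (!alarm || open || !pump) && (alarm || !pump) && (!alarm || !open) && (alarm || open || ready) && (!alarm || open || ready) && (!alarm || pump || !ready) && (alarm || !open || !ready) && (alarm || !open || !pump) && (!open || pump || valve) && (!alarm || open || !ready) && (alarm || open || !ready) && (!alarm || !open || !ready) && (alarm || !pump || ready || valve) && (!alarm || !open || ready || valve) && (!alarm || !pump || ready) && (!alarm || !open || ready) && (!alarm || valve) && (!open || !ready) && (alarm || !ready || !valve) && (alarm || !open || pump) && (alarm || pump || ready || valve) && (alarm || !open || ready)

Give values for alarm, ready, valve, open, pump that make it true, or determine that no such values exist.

Case alarm = True:
  (!alarm || !open) forces open = False.
  (!alarm || open || !pump) forces pump = False.
  (!alarm || open || ready) forces ready = True.
  Clause (!alarm || pump || !ready) is falsified — contradiction.
Case alarm = False:
  (alarm || !pump) forces pump = False.
  (alarm || !open || pump) forces open = False.
  (alarm || open || ready) forces ready = True.
  Clause (alarm || open || !ready) is falsified — contradiction.
Both cases fail, so the formula is unsatisfiable.

No satisfying assignment exists.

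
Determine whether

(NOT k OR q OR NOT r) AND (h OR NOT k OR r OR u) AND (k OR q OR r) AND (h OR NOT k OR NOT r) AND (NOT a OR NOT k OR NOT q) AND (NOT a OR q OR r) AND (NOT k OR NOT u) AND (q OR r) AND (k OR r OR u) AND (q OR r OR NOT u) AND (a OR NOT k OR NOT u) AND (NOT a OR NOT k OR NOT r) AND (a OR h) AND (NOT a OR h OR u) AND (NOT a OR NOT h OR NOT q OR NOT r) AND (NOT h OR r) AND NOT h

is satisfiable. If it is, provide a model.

Unit clause (NOT h) forces h = False.
In (a OR h) only a is left, so a = True.
In (NOT a OR h OR u) only u is left, so u = True.
In (NOT k OR NOT u) only NOT k is left, so k = False.
Set r = True.
Set q = True.
All clauses satisfied.

r: True; k: False; h: False; u: True; q: True; a: True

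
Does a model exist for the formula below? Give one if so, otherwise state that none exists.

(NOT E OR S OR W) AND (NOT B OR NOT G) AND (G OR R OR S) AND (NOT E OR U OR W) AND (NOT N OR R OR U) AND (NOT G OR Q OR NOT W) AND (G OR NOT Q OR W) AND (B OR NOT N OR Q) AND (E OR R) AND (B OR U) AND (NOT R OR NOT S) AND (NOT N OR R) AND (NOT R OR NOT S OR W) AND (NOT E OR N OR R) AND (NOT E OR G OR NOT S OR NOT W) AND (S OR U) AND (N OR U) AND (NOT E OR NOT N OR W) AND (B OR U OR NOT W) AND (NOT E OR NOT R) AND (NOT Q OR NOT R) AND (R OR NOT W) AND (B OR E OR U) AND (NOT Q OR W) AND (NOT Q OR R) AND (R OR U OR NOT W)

Set E = False.
  then (E OR R) forces R = True.
  then (NOT R OR NOT S) forces S = False.
  then (S OR U) forces U = True.
  then (NOT Q OR NOT R) forces Q = False.
Set B = True.
  then (NOT B OR NOT G) forces G = False.
Set N = False.
Set W = True.
All clauses satisfied.

E = False, B = True, U = True, G = False, R = True, N = False, Q = False, S = False, W = True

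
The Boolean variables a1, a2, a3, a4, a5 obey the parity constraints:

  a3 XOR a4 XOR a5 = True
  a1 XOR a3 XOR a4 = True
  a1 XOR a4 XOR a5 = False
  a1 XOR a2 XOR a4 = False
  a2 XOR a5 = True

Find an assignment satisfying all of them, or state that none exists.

Unsatisfiable — no assignment works.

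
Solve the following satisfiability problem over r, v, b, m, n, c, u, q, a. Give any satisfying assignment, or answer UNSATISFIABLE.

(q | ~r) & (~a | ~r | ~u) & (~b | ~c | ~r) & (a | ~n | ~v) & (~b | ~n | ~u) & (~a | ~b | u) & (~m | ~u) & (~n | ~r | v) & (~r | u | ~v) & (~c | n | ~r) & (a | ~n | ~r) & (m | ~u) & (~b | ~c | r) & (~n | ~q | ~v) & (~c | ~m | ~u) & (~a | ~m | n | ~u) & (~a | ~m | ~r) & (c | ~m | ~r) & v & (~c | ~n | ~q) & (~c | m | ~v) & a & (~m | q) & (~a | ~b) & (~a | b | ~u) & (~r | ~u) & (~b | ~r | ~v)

r=F, v=T, b=F, m=F, n=F, c=F, u=F, q=F, a=T

Unit clause (v) forces v = True.
Unit clause (a) forces a = True.
In (~a | ~b) only ~b is left, so b = False.
In (~a | b | ~u) only ~u is left, so u = False.
In (~r | u | ~v) only ~r is left, so r = False.
Set m = False.
  then (~c | m | ~v) forces c = False.
Set n = False.
Set q = False.
All clauses satisfied.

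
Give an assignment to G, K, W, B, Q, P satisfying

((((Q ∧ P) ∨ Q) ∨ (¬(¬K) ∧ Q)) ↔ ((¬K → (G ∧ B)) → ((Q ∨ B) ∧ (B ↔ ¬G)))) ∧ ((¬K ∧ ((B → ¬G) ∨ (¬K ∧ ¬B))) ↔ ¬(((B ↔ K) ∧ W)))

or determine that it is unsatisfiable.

G=F, K=F, W=F, B=T, Q=T, P=T

  (((Q ∧ P) ∨ Q) ∨ (¬(¬K) ∧ Q)) ↔ ((¬K → (G ∧ B)) → ((Q ∨ B) ∧ (B ↔ ¬G))) = True
    ((Q ∧ P) ∨ Q) ∨ (¬(¬K) ∧ Q) = True
      (Q ∧ P) ∨ Q = True
        Q ∧ P = True
      ¬(¬K) ∧ Q = False
        ¬(¬K) = False
          ¬K = True
    (¬K → (G ∧ B)) → ((Q ∨ B) ∧ (B ↔ ¬G)) = True
      ¬K → (G ∧ B) = False
        ¬K = True
        G ∧ B = False
      (Q ∨ B) ∧ (B ↔ ¬G) = True
        Q ∨ B = True
        B ↔ ¬G = True
          ¬G = True
  (¬K ∧ ((B → ¬G) ∨ (¬K ∧ ¬B))) ↔ ¬(((B ↔ K) ∧ W)) = True
    ¬K ∧ ((B → ¬G) ∨ (¬K ∧ ¬B)) = True
      ¬K = True
      (B → ¬G) ∨ (¬K ∧ ¬B) = True
        B → ¬G = True
          ¬G = True
        ¬K ∧ ¬B = False
          ¬K = True
          ¬B = False
    ¬(((B ↔ K) ∧ W)) = True
      (B ↔ K) ∧ W = False
        B ↔ K = False
Both conjuncts True, so the formula holds.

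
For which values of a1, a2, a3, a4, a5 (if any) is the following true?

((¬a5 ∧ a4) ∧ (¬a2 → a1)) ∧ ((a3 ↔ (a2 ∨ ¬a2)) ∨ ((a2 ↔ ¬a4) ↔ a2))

a1 = True, a2 = False, a3 = True, a4 = True, a5 = False

  (¬a5 ∧ a4) ∧ (¬a2 → a1) = True
    ¬a5 ∧ a4 = True
      ¬a5 = True
    ¬a2 → a1 = True
      ¬a2 = True
  (a3 ↔ (a2 ∨ ¬a2)) ∨ ((a2 ↔ ¬a4) ↔ a2) = True
    a3 ↔ (a2 ∨ ¬a2) = True
      a2 ∨ ¬a2 = True
        ¬a2 = True
    (a2 ↔ ¬a4) ↔ a2 = False
      a2 ↔ ¬a4 = True
        ¬a4 = False
Both conjuncts True, so the formula holds.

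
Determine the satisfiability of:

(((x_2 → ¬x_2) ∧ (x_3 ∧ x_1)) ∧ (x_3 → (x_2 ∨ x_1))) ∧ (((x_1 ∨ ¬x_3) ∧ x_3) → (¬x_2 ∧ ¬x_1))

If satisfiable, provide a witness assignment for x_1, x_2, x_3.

No satisfying assignment exists.

Case x_1 = True: the formula simplifies to ((x_2 → ¬x_2) ∧ x_3) ∧ ¬x_3.
  x_3 = True: the conjunct ¬x_3 is False.
  x_3 = False: the conjunct x_3 is False.
Case x_1 = False: the conjunct x_1 is False.
Both cases fail — unsatisfiable.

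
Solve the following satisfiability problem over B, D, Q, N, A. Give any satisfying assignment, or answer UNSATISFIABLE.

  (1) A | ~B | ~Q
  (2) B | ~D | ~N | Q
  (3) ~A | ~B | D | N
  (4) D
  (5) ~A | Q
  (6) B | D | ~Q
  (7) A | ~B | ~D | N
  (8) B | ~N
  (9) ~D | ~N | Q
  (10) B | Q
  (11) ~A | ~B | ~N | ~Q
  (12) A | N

B = False; D = True; Q = True; N = False; A = True

Unit clause (D) forces D = True.
Set B = False.
  then (B | ~N) forces N = False.
  then (B | Q) forces Q = True.
  then (A | N) forces A = True.
All clauses satisfied.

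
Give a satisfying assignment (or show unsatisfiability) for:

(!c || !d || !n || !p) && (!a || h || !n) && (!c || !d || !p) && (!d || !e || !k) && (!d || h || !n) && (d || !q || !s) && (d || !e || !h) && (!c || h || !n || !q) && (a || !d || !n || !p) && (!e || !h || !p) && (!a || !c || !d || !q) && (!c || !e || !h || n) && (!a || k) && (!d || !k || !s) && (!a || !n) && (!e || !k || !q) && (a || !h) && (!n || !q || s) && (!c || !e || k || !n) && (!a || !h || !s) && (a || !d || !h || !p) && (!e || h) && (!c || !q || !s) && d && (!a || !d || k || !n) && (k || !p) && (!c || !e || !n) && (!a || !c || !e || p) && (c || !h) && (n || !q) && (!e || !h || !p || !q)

a = True, h = False, s = False, q = False, c = True, d = True, p = False, e = False, n = False, k = True

Unit clause (d) forces d = True.
Set a = True.
  then (!a || k) forces k = True.
  then (!d || !k || !s) forces s = False.
  then (!a || !n) forces n = False.
  then (n || !q) forces q = False.
  then (!d || !e || !k) forces e = False.
Set h = False.
Set c = True.
  then (!c || !d || !p) forces p = False.
All clauses satisfied.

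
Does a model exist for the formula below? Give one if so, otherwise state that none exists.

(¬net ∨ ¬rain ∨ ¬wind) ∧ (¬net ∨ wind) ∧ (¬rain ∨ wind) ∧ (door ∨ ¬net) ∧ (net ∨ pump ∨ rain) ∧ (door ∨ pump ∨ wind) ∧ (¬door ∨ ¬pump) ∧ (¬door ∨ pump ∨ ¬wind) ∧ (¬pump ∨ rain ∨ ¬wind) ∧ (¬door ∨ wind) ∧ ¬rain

Unit clause (¬rain) forces rain = False.
Set pump = True.
  then (¬door ∨ ¬pump) forces door = False.
  then (¬pump ∨ rain ∨ ¬wind) forces wind = False.
  then (¬net ∨ wind) forces net = False.
All clauses satisfied.

pump: True, wind: False, net: False, rain: False, door: False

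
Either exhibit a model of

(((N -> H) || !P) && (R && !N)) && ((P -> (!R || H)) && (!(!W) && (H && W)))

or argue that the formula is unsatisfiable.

P: True, H: True, N: False, W: True, R: True

  ((N -> H) || !P) && (R && !N) = True
    (N -> H) || !P = True
      N -> H = True
      !P = False
    R && !N = True
      !N = True
  (P -> (!R || H)) && (!(!W) && (H && W)) = True
    P -> (!R || H) = True
      !R || H = True
        !R = False
    !(!W) && (H && W) = True
      !(!W) = True
        !W = False
      H && W = True
Both conjuncts True, so the formula holds.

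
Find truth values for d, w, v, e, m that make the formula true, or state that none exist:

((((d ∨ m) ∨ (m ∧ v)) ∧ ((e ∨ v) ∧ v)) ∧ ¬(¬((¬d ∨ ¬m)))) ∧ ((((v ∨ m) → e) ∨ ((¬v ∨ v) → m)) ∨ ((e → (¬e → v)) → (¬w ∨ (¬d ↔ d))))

d: True, w: False, v: True, e: False, m: False

  (((d ∨ m) ∨ (m ∧ v)) ∧ ((e ∨ v) ∧ v)) ∧ ¬(¬((¬d ∨ ¬m))) = True
    ((d ∨ m) ∨ (m ∧ v)) ∧ ((e ∨ v) ∧ v) = True
      (d ∨ m) ∨ (m ∧ v) = True
        d ∨ m = True
        m ∧ v = False
      (e ∨ v) ∧ v = True
        e ∨ v = True
    ¬(¬((¬d ∨ ¬m))) = True
      ¬((¬d ∨ ¬m)) = False
        ¬d ∨ ¬m = True
          ¬d = False
          ¬m = True
  (((v ∨ m) → e) ∨ ((¬v ∨ v) → m)) ∨ ((e → (¬e → v)) → (¬w ∨ (¬d ↔ d))) = True
    ((v ∨ m) → e) ∨ ((¬v ∨ v) → m) = False
      (v ∨ m) → e = False
        v ∨ m = True
      (¬v ∨ v) → m = False
        ¬v ∨ v = True
          ¬v = False
    (e → (¬e → v)) → (¬w ∨ (¬d ↔ d)) = True
      e → (¬e → v) = True
        ¬e → v = True
          ¬e = True
      ¬w ∨ (¬d ↔ d) = True
        ¬w = True
        ¬d ↔ d = False
          ¬d = False
Both conjuncts True, so the formula holds.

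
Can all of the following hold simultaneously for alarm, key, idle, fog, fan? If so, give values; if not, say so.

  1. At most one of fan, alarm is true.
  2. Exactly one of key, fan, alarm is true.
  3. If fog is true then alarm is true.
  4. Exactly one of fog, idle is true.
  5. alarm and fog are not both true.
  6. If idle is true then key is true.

alarm = False, key = True, idle = True, fog = False, fan = False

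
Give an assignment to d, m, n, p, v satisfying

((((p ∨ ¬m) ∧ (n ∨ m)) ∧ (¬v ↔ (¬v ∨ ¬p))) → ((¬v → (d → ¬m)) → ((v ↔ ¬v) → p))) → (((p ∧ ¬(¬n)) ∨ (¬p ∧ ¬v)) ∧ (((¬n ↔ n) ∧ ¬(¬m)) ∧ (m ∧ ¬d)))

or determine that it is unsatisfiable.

UNSATISFIABLE

Case v = True: the formula simplifies to (p ∧ ¬(¬n)) ∧ (((¬n ↔ n) ∧ ¬(¬m)) ∧ (m ∧ ¬d)).
  n = True: the conjunct ¬n ↔ n becomes ¬True ↔ True = False.
  n = False: the conjunct ¬(¬n) becomes ¬(¬False) = False.
Case v = False: the formula simplifies to ((p ∧ ¬(¬n)) ∨ ¬p) ∧ (((¬n ↔ n) ∧ ¬(¬m)) ∧ (m ∧ ¬d)).
  n = True: the conjunct ¬n ↔ n becomes ¬True ↔ True = False.
  n = False: the conjunct ¬n ↔ n becomes ¬False ↔ False = False.
Both cases fail — unsatisfiable.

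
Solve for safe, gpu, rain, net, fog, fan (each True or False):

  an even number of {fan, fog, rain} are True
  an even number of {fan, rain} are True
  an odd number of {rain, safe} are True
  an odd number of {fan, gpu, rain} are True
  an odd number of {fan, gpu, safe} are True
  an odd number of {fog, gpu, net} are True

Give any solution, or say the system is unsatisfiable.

Unsatisfiable

Adding constraints 3, 4, 5 mod 2: every variable appears an even number of times on the left, so the left side is 0.
But the right sides sum to 1 (mod 2). 0 ≠ 1 — the system is inconsistent.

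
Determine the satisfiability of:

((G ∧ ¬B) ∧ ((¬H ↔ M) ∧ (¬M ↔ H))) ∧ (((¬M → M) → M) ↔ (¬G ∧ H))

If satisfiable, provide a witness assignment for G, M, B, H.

UNSATISFIABLE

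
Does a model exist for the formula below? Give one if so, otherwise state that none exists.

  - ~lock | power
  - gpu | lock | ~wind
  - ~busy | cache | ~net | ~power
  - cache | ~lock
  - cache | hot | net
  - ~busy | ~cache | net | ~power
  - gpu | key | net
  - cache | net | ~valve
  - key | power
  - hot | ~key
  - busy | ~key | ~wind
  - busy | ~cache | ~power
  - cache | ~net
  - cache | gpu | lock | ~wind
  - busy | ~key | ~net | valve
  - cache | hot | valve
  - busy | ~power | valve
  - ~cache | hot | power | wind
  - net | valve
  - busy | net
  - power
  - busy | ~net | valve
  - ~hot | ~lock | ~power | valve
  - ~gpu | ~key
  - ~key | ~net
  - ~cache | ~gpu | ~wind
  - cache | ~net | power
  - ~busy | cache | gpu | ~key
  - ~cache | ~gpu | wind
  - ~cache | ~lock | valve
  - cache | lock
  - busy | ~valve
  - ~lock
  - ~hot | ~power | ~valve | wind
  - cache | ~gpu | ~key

Unit clause (power) forces power = True.
Unit clause (~lock) forces lock = False.
In (cache | lock) only cache is left, so cache = True.
In (busy | ~cache | ~power) only busy is left, so busy = True.
In (~busy | ~cache | net | ~power) only net is left, so net = True.
In (~key | ~net) only ~key is left, so key = False.
Set valve = True.
Try wind = True:
  (gpu | lock | ~wind) forces gpu = True.
  clause (~cache | ~gpu | ~wind) is falsified — backtrack.
So wind = False.
  then (~cache | ~gpu | wind) forces gpu = False.
  then (~hot | ~power | ~valve | wind) forces hot = False.
All clauses satisfied.

net = True; valve = True; wind = False; power = True; cache = True; lock = False; hot = False; busy = True; key = False; gpu = False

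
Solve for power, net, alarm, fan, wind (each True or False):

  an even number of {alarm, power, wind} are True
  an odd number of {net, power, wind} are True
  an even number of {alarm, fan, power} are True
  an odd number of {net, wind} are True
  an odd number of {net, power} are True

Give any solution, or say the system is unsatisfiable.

power: False, net: True, alarm: False, fan: False, wind: False

{alarm, power, wind}: 0 true → even ✓
{net, power, wind}: 1 true → odd ✓
{alarm, fan, power}: 0 true → even ✓
{net, wind}: 1 true → odd ✓
{net, power}: 1 true → odd ✓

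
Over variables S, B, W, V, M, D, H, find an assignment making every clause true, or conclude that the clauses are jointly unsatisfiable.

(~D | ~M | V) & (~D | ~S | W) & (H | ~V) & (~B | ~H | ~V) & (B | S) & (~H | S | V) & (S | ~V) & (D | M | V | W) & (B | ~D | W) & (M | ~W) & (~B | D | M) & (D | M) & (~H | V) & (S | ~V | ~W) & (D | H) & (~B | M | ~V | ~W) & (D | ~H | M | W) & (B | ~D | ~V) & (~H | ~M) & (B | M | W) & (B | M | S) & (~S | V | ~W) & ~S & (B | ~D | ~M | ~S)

S: False, B: True, W: False, V: False, M: False, D: True, H: False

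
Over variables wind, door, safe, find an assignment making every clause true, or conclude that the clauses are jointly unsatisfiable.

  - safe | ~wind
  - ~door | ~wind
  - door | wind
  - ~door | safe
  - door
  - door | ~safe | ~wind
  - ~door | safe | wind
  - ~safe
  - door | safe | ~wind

Unsatisfiable — no assignment works.

Case door = True:
  (~door | ~wind) forces wind = False.
  (~door | safe) forces safe = True.
  Clause (~safe) is falsified — contradiction.
Case door = False:
  Clause (door) is falsified — contradiction.
Both cases fail, so the formula is unsatisfiable.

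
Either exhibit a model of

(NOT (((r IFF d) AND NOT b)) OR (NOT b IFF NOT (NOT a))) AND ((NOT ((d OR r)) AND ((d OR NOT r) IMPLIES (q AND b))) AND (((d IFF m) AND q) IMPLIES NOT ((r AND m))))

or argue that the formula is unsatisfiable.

d = False, r = False, b = True, a = True, q = True, m = True

  NOT (((r IFF d) AND NOT b)) OR (NOT b IFF NOT (NOT a)) = True
    NOT (((r IFF d) AND NOT b)) = True
      (r IFF d) AND NOT b = False
        r IFF d = True
        NOT b = False
    NOT b IFF NOT (NOT a) = False
      NOT b = False
      NOT (NOT a) = True
        NOT a = False
  (NOT ((d OR r)) AND ((d OR NOT r) IMPLIES (q AND b))) AND (((d IFF m) AND q) IMPLIES NOT ((r AND m))) = True
    NOT ((d OR r)) AND ((d OR NOT r) IMPLIES (q AND b)) = True
      NOT ((d OR r)) = True
        d OR r = False
      (d OR NOT r) IMPLIES (q AND b) = True
        d OR NOT r = True
          NOT r = True
        q AND b = True
    ((d IFF m) AND q) IMPLIES NOT ((r AND m)) = True
      (d IFF m) AND q = False
        d IFF m = False
      NOT ((r AND m)) = True
        r AND m = False
Both conjuncts True, so the formula holds.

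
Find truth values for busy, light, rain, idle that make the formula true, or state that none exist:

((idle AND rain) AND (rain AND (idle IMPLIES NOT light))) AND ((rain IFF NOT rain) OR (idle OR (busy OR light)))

busy = True; light = False; rain = True; idle = True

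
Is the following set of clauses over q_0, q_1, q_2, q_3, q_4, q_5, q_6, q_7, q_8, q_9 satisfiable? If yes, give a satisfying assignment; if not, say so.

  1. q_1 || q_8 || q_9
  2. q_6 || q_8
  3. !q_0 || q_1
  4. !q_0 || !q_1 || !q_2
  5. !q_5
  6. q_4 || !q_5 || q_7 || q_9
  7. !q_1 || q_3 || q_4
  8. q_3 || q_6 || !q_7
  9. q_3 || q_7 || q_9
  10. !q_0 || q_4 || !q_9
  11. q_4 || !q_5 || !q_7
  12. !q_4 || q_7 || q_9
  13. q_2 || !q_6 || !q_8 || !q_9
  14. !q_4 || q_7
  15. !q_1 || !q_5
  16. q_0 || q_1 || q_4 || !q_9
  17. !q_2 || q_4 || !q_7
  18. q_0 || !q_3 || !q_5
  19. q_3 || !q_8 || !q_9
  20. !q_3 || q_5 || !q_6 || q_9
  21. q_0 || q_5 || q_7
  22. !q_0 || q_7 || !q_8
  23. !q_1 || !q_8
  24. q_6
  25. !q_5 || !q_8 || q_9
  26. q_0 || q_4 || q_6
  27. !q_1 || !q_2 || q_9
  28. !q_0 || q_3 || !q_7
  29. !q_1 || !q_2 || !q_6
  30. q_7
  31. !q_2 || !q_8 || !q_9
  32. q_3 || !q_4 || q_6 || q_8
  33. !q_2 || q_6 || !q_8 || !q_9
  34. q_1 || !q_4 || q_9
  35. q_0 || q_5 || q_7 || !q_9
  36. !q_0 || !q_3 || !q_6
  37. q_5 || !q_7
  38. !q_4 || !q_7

No satisfying assignment exists.

Case q_7 = True:
  (!q_5) forces q_5 = False.
  Clause (q_5 || !q_7) is falsified — contradiction.
Case q_7 = False:
  Clause (q_7) is falsified — contradiction.
Both cases fail, so the formula is unsatisfiable.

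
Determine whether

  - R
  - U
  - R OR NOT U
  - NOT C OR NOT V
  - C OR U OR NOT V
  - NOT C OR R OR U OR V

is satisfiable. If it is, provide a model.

R=T, U=T, C=F, V=T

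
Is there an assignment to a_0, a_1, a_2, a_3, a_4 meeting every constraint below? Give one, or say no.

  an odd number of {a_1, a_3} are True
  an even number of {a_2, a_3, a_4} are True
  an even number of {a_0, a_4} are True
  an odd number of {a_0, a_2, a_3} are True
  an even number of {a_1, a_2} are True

Adding constraints 2, 3, 4 mod 2: every variable appears an even number of times on the left, so the left side is 0.
But the right sides sum to 1 (mod 2). 0 ≠ 1 — the system is inconsistent.

No satisfying assignment exists.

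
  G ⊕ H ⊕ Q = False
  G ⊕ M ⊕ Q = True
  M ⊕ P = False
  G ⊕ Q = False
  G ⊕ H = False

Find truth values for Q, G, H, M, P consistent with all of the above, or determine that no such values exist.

Q=F, G=F, H=F, M=T, P=T

G ⊕ H ⊕ Q = F ⊕ F ⊕ F = False ✓
G ⊕ M ⊕ Q = F ⊕ T ⊕ F = True ✓
M ⊕ P = T ⊕ T = False ✓
G ⊕ Q = F ⊕ F = False ✓
G ⊕ H = F ⊕ F = False ✓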